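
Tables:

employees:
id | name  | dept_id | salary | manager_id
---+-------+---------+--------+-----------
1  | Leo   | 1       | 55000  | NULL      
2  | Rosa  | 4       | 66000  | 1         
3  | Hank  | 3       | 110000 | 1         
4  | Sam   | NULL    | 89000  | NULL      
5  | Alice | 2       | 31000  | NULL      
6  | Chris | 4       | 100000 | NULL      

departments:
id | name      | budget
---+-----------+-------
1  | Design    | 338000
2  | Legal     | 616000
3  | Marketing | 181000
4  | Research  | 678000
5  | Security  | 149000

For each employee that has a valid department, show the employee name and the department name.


INNER JOIN keeps only employees rows whose dept_id matches an id in departments. Walk through each employee:
  - employee 1 (Leo): dept_id=1 -> matches Design
  - employee 2 (Rosa): dept_id=4 -> matches Research
  - employee 3 (Hank): dept_id=3 -> matches Marketing
  - employee 4 (Sam): dept_id=NULL, no match -> dropped
  - employee 5 (Alice): dept_id=2 -> matches Legal
  - employee 6 (Chris): dept_id=4 -> matches Research
So 1 of 6 rows is dropped.

SQL:
SELECT a.name, b.name AS department
FROM employees a
INNER JOIN departments b ON a.dept_id = b.id

Result:
name  | department
------+-----------
Leo   | Design    
Rosa  | Research  
Hank  | Marketing 
Alice | Legal     
Chris | Research  


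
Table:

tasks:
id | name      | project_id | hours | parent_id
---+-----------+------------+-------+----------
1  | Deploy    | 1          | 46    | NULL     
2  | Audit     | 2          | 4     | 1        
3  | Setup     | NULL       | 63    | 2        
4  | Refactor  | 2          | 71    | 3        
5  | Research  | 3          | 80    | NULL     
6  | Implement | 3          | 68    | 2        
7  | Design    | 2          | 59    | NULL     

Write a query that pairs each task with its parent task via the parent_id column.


This is a self-join: tasks is joined to a second copy of itself, matching each row's parent_id to another row's id. Use LEFT JOIN so rows with parent_id=NULL are kept.
  - task 1 (Deploy): parent_id=NULL -> NULL
  - task 2 (Audit): parent_id=1 -> Deploy
  - task 3 (Setup): parent_id=2 -> Audit
  - task 4 (Refactor): parent_id=3 -> Setup
  - task 5 (Research): parent_id=NULL -> NULL
  - task 6 (Implement): parent_id=2 -> Audit
  - task 7 (Design): parent_id=NULL -> NULL

SQL:
SELECT a.name AS item, b.name AS parent
FROM tasks a
LEFT JOIN tasks b ON a.parent_id = b.id

Result:
item      | parent
----------+-------
Deploy    | NULL  
Audit     | Deploy
Setup     | Audit 
Refactor  | Setup 
Research  | NULL  
Implement | Audit 
Design    | NULL  


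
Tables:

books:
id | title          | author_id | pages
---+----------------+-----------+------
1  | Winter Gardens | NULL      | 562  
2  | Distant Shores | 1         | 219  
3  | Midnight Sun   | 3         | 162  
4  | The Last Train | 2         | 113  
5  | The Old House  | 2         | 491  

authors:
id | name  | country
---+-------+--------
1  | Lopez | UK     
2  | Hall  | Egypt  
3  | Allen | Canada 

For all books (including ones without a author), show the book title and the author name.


LEFT JOIN keeps every row from books (the left table); where author_id has no match in authors, the author columns become NULL. Walk through each book:
  - book 1 (Winter Gardens): author_id=NULL, no match -> kept with NULL
  - book 2 (Distant Shores): author_id=1 -> matches Lopez
  - book 3 (Midnight Sun): author_id=3 -> matches Allen
  - book 4 (The Last Train): author_id=2 -> matches Hall
  - book 5 (The Old House): author_id=2 -> matches Hall
All 5 rows appear; 1 has NULL author.

SQL:
SELECT a.title, b.name AS author
FROM books a
LEFT JOIN authors b ON a.author_id = b.id

Result:
title          | author
---------------+-------
Winter Gardens | NULL  
Distant Shores | Lopez 
Midnight Sun   | Allen 
The Last Train | Hall  
The Old House  | Hall  


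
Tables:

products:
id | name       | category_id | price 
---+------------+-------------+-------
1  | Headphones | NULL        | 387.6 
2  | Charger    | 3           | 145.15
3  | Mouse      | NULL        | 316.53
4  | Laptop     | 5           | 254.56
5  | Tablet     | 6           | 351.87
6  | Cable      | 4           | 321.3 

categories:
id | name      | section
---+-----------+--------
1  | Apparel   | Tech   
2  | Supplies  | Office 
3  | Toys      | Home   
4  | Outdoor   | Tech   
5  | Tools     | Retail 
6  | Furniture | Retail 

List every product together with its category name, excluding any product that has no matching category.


INNER JOIN keeps only products rows whose category_id matches an id in categories. Walk through each product:
  - product 1 (Headphones): category_id=NULL, no match -> dropped
  - product 2 (Charger): category_id=3 -> matches Toys
  - product 3 (Mouse): category_id=NULL, no match -> dropped
  - product 4 (Laptop): category_id=5 -> matches Tools
  - product 5 (Tablet): category_id=6 -> matches Furniture
  - product 6 (Cable): category_id=4 -> matches Outdoor
So 2 of 6 rows are dropped.

SQL:
SELECT a.name, b.name AS category
FROM products a
INNER JOIN categories b ON a.category_id = b.id

Result:
name    | category 
--------+----------
Charger | Toys     
Laptop  | Tools    
Tablet  | Furniture
Cable   | Outdoor  


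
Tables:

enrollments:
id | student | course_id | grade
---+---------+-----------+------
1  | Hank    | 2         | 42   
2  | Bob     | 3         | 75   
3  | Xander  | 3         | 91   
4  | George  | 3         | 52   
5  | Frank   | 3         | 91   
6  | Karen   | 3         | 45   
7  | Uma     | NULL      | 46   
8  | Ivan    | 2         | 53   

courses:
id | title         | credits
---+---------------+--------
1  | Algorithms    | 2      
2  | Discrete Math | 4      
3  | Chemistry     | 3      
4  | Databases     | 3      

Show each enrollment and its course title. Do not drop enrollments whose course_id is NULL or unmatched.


LEFT JOIN keeps every row from enrollments (the left table); where course_id has no match in courses, the course columns become NULL. Walk through each enrollment:
  - enrollment 1 (Hank): course_id=2 -> matches Discrete Math
  - enrollment 2 (Bob): course_id=3 -> matches Chemistry
  - enrollment 3 (Xander): course_id=3 -> matches Chemistry
  - enrollment 4 (George): course_id=3 -> matches Chemistry
  - enrollment 5 (Frank): course_id=3 -> matches Chemistry
  - enrollment 6 (Karen): course_id=3 -> matches Chemistry
  - enrollment 7 (Uma): course_id=NULL, no match -> kept with NULL
  - enrollment 8 (Ivan): course_id=2 -> matches Discrete Math
All 8 rows appear; 1 has NULL course.

SQL:
SELECT a.student, b.title AS course
FROM enrollments a
LEFT JOIN courses b ON a.course_id = b.id

Result:
student | course       
--------+--------------
Hank    | Discrete Math
Bob     | Chemistry    
Xander  | Chemistry    
George  | Chemistry    
Frank   | Chemistry    
Karen   | Chemistry    
Uma     | NULL         
Ivan    | Discrete Math


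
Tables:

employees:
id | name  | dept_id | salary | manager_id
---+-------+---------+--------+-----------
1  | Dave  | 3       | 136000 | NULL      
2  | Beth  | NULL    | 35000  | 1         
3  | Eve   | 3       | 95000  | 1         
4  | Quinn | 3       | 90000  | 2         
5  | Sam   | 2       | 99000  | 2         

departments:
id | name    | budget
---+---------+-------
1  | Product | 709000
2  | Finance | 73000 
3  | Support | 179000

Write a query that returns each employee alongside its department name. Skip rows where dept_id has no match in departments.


INNER JOIN keeps only employees rows whose dept_id matches an id in departments. Walk through each employee:
  - employee 1 (Dave): dept_id=3 -> matches Support
  - employee 2 (Beth): dept_id=NULL, no match -> dropped
  - employee 3 (Eve): dept_id=3 -> matches Support
  - employee 4 (Quinn): dept_id=3 -> matches Support
  - employee 5 (Sam): dept_id=2 -> matches Finance
So 1 of 5 rows is dropped.

SQL:
SELECT a.name, b.name AS department
FROM employees a
INNER JOIN departments b ON a.dept_id = b.id

Result:
name  | department
------+-----------
Dave  | Support   
Eve   | Support   
Quinn | Support   
Sam   | Finance   


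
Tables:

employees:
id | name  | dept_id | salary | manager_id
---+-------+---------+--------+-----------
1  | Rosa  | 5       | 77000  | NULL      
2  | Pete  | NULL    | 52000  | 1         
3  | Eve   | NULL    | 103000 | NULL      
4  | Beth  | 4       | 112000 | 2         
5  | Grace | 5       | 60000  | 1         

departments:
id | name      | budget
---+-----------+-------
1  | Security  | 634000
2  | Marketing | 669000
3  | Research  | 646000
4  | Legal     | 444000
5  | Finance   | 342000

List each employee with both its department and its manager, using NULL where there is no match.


Two LEFT JOINs from the same base table employees: one to departments via dept_id, one to employees itself via manager_id. Both are LEFT so every employee is preserved.
Match against departments:
  - employee 1 (Rosa): dept_id=5 -> matches Finance
  - employee 2 (Pete): dept_id=NULL, no match -> kept with NULL
  - employee 3 (Eve): dept_id=NULL, no match -> kept with NULL
  - employee 4 (Beth): dept_id=4 -> matches Legal
  - employee 5 (Grace): dept_id=5 -> matches Finance
Match against employees (self):
  - employee 1 (Rosa): manager_id=NULL -> NULL
  - employee 2 (Pete): manager_id=1 -> Rosa
  - employee 3 (Eve): manager_id=NULL -> NULL
  - employee 4 (Beth): manager_id=2 -> Pete
  - employee 5 (Grace): manager_id=1 -> Rosa

SQL:
SELECT a.name, b.name AS department, c.name AS manager
FROM employees a
LEFT JOIN departments b ON a.dept_id = b.id
LEFT JOIN employees c ON a.manager_id = c.id

Result:
name  | department | manager
------+------------+--------
Rosa  | Finance    | NULL   
Pete  | NULL       | Rosa   
Eve   | NULL       | NULL   
Beth  | Legal      | Pete   
Grace | Finance    | Rosa   


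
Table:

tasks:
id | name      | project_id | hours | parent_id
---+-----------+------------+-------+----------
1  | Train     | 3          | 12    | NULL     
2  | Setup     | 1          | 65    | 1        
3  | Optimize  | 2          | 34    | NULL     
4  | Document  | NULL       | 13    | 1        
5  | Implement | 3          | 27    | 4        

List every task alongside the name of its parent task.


This is a self-join: tasks is joined to a second copy of itself, matching each row's parent_id to another row's id. Use LEFT JOIN so rows with parent_id=NULL are kept.
  - task 1 (Train): parent_id=NULL -> NULL
  - task 2 (Setup): parent_id=1 -> Train
  - task 3 (Optimize): parent_id=NULL -> NULL
  - task 4 (Document): parent_id=1 -> Train
  - task 5 (Implement): parent_id=4 -> Document

SQL:
SELECT a.name AS item, b.name AS parent
FROM tasks a
LEFT JOIN tasks b ON a.parent_id = b.id

Result:
item      | parent  
----------+---------
Train     | NULL    
Setup     | Train   
Optimize  | NULL    
Document  | Train   
Implement | Document


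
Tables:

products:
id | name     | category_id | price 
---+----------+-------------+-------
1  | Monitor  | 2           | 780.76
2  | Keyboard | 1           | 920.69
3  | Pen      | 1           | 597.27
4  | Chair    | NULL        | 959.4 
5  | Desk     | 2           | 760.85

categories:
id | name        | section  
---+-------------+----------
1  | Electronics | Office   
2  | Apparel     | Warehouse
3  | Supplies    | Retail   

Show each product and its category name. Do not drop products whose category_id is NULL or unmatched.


LEFT JOIN keeps every row from products (the left table); where category_id has no match in categories, the category columns become NULL. Walk through each product:
  - product 1 (Monitor): category_id=2 -> matches Apparel
  - product 2 (Keyboard): category_id=1 -> matches Electronics
  - product 3 (Pen): category_id=1 -> matches Electronics
  - product 4 (Chair): category_id=NULL, no match -> kept with NULL
  - product 5 (Desk): category_id=2 -> matches Apparel
All 5 rows appear; 1 has NULL category.

SQL:
SELECT a.name, b.name AS category
FROM products a
LEFT JOIN categories b ON a.category_id = b.id

Result:
name     | category   
---------+------------
Monitor  | Apparel    
Keyboard | Electronics
Pen      | Electronics
Chair    | NULL       
Desk     | Apparel    


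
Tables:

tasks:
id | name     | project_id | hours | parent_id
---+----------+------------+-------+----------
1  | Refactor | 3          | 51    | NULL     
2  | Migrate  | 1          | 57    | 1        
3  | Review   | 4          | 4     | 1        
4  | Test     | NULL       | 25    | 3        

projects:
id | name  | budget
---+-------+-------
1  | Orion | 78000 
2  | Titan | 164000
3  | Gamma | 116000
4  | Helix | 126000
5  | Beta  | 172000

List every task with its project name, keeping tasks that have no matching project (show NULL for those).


LEFT JOIN keeps every row from tasks (the left table); where project_id has no match in projects, the project columns become NULL. Walk through each task:
  - task 1 (Refactor): project_id=3 -> matches Gamma
  - task 2 (Migrate): project_id=1 -> matches Orion
  - task 3 (Review): project_id=4 -> matches Helix
  - task 4 (Test): project_id=NULL, no match -> kept with NULL
All 4 rows appear; 1 has NULL project.

SQL:
SELECT a.name, b.name AS project
FROM tasks a
LEFT JOIN projects b ON a.project_id = b.id

Result:
name     | project
---------+--------
Refactor | Gamma  
Migrate  | Orion  
Review   | Helix  
Test     | NULL   


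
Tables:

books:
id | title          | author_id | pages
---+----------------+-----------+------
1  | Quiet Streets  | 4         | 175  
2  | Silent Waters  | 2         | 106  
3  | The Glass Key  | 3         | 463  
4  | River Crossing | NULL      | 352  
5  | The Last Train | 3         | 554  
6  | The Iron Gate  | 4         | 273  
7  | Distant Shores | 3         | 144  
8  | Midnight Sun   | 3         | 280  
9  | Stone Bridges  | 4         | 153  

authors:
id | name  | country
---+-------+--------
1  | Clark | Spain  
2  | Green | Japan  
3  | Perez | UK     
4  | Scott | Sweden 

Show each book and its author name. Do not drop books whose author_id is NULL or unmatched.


LEFT JOIN keeps every row from books (the left table); where author_id has no match in authors, the author columns become NULL. Walk through each book:
  - book 1 (Quiet Streets): author_id=4 -> matches Scott
  - book 2 (Silent Waters): author_id=2 -> matches Green
  - book 3 (The Glass Key): author_id=3 -> matches Perez
  - book 4 (River Crossing): author_id=NULL, no match -> kept with NULL
  - book 5 (The Last Train): author_id=3 -> matches Perez
  - book 6 (The Iron Gate): author_id=4 -> matches Scott
  - book 7 (Distant Shores): author_id=3 -> matches Perez
  - book 8 (Midnight Sun): author_id=3 -> matches Perez
  - book 9 (Stone Bridges): author_id=4 -> matches Scott
All 9 rows appear; 1 has NULL author.

SQL:
SELECT a.title, b.name AS author
FROM books a
LEFT JOIN authors b ON a.author_id = b.id

Result:
title          | author
---------------+-------
Quiet Streets  | Scott 
Silent Waters  | Green 
The Glass Key  | Perez 
River Crossing | NULL  
The Last Train | Perez 
The Iron Gate  | Scott 
Distant Shores | Perez 
Midnight Sun   | Perez 
Stone Bridges  | Scott 


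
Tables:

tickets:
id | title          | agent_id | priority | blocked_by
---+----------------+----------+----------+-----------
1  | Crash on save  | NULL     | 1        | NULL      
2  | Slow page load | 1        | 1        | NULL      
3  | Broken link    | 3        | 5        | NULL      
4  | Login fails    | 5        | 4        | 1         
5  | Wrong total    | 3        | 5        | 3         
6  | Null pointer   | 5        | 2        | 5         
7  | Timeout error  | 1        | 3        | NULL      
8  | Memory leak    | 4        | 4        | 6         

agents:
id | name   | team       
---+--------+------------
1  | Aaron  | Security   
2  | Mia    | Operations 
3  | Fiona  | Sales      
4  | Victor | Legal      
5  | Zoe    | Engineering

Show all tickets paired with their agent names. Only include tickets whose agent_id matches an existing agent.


INNER JOIN keeps only tickets rows whose agent_id matches an id in agents. Walk through each ticket:
  - ticket 1 (Crash on save): agent_id=NULL, no match -> dropped
  - ticket 2 (Slow page load): agent_id=1 -> matches Aaron
  - ticket 3 (Broken link): agent_id=3 -> matches Fiona
  - ticket 4 (Login fails): agent_id=5 -> matches Zoe
  - ticket 5 (Wrong total): agent_id=3 -> matches Fiona
  - ticket 6 (Null pointer): agent_id=5 -> matches Zoe
  - ticket 7 (Timeout error): agent_id=1 -> matches Aaron
  - ticket 8 (Memory leak): agent_id=4 -> matches Victor
So 1 of 8 rows is dropped.

SQL:
SELECT a.title, b.name AS agent
FROM tickets a
INNER JOIN agents b ON a.agent_id = b.id

Result:
title          | agent 
---------------+-------
Slow page load | Aaron 
Broken link    | Fiona 
Login fails    | Zoe   
Wrong total    | Fiona 
Null pointer   | Zoe   
Timeout error  | Aaron 
Memory leak    | Victor


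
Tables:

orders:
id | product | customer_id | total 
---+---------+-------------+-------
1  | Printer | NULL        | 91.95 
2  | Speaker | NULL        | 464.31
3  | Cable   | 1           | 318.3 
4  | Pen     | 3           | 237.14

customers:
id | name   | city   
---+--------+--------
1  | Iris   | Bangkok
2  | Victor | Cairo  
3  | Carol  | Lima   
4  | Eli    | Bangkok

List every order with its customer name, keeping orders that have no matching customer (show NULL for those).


LEFT JOIN keeps every row from orders (the left table); where customer_id has no match in customers, the customer columns become NULL. Walk through each order:
  - order 1 (Printer): customer_id=NULL, no match -> kept with NULL
  - order 2 (Speaker): customer_id=NULL, no match -> kept with NULL
  - order 3 (Cable): customer_id=1 -> matches Iris
  - order 4 (Pen): customer_id=3 -> matches Carol
All 4 rows appear; 2 have NULL customer.

SQL:
SELECT a.product, b.name AS customer
FROM orders a
LEFT JOIN customers b ON a.customer_id = b.id

Result:
product | customer
--------+---------
Printer | NULL    
Speaker | NULL    
Cable   | Iris    
Pen     | Carol   


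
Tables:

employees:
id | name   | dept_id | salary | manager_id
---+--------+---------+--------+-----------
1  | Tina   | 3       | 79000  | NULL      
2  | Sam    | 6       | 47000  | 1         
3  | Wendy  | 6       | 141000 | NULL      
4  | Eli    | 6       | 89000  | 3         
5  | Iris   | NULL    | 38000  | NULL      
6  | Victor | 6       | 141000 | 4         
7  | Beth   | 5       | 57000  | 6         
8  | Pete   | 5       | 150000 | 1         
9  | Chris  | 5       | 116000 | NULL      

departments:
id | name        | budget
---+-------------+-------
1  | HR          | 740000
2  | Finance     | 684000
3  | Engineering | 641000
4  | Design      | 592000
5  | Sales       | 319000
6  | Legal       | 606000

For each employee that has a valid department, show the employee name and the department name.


INNER JOIN keeps only employees rows whose dept_id matches an id in departments. Walk through each employee:
  - employee 1 (Tina): dept_id=3 -> matches Engineering
  - employee 2 (Sam): dept_id=6 -> matches Legal
  - employee 3 (Wendy): dept_id=6 -> matches Legal
  - employee 4 (Eli): dept_id=6 -> matches Legal
  - employee 5 (Iris): dept_id=NULL, no match -> dropped
  - employee 6 (Victor): dept_id=6 -> matches Legal
  - employee 7 (Beth): dept_id=5 -> matches Sales
  - employee 8 (Pete): dept_id=5 -> matches Sales
  - employee 9 (Chris): dept_id=5 -> matches Sales
So 1 of 9 rows is dropped.

SQL:
SELECT a.name, b.name AS department
FROM employees a
INNER JOIN departments b ON a.dept_id = b.id

Result:
name   | department 
-------+------------
Tina   | Engineering
Sam    | Legal      
Wendy  | Legal      
Eli    | Legal      
Victor | Legal      
Beth   | Sales      
Pete   | Sales      
Chris  | Sales      


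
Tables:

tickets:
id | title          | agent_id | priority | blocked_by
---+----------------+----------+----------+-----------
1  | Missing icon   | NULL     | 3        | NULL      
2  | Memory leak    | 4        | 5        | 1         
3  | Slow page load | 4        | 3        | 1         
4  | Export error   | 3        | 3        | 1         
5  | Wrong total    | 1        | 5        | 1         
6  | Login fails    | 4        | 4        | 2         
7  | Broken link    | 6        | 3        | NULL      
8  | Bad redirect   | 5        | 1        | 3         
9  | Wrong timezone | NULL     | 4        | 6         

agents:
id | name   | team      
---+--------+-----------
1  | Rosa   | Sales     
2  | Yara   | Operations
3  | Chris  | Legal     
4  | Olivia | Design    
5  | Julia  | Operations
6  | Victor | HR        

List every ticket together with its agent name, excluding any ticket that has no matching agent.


INNER JOIN keeps only tickets rows whose agent_id matches an id in agents. Walk through each ticket:
  - ticket 1 (Missing icon): agent_id=NULL, no match -> dropped
  - ticket 2 (Memory leak): agent_id=4 -> matches Olivia
  - ticket 3 (Slow page load): agent_id=4 -> matches Olivia
  - ticket 4 (Export error): agent_id=3 -> matches Chris
  - ticket 5 (Wrong total): agent_id=1 -> matches Rosa
  - ticket 6 (Login fails): agent_id=4 -> matches Olivia
  - ticket 7 (Broken link): agent_id=6 -> matches Victor
  - ticket 8 (Bad redirect): agent_id=5 -> matches Julia
  - ticket 9 (Wrong timezone): agent_id=NULL, no match -> dropped
So 2 of 9 rows are dropped.

SQL:
SELECT a.title, b.name AS agent
FROM tickets a
INNER JOIN agents b ON a.agent_id = b.id

Result:
title          | agent 
---------------+-------
Memory leak    | Olivia
Slow page load | Olivia
Export error   | Chris 
Wrong total    | Rosa  
Login fails    | Olivia
Broken link    | Victor
Bad redirect   | Julia 


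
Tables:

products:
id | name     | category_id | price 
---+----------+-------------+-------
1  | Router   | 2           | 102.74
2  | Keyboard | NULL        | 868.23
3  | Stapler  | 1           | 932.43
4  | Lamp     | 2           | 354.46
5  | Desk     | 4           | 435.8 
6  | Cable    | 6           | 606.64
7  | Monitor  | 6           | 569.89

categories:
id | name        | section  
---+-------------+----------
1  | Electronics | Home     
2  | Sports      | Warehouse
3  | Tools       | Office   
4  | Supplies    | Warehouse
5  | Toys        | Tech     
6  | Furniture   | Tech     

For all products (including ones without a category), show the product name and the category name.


LEFT JOIN keeps every row from products (the left table); where category_id has no match in categories, the category columns become NULL. Walk through each product:
  - product 1 (Router): category_id=2 -> matches Sports
  - product 2 (Keyboard): category_id=NULL, no match -> kept with NULL
  - product 3 (Stapler): category_id=1 -> matches Electronics
  - product 4 (Lamp): category_id=2 -> matches Sports
  - product 5 (Desk): category_id=4 -> matches Supplies
  - product 6 (Cable): category_id=6 -> matches Furniture
  - product 7 (Monitor): category_id=6 -> matches Furniture
All 7 rows appear; 1 has NULL category.

SQL:
SELECT a.name, b.name AS category
FROM products a
LEFT JOIN categories b ON a.category_id = b.id

Result:
name     | category   
---------+------------
Router   | Sports     
Keyboard | NULL       
Stapler  | Electronics
Lamp     | Sports     
Desk     | Supplies   
Cable    | Furniture  
Monitor  | Furniture  


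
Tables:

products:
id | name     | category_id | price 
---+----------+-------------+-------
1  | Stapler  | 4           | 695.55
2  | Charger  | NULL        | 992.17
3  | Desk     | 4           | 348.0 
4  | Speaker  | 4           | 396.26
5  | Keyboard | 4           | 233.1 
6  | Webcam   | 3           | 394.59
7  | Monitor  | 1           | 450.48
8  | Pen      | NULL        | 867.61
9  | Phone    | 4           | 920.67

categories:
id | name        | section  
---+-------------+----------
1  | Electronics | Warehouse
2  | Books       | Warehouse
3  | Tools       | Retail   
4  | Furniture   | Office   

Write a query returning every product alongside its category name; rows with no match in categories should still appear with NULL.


LEFT JOIN keeps every row from products (the left table); where category_id has no match in categories, the category columns become NULL. Walk through each product:
  - product 1 (Stapler): category_id=4 -> matches Furniture
  - product 2 (Charger): category_id=NULL, no match -> kept with NULL
  - product 3 (Desk): category_id=4 -> matches Furniture
  - product 4 (Speaker): category_id=4 -> matches Furniture
  - product 5 (Keyboard): category_id=4 -> matches Furniture
  - product 6 (Webcam): category_id=3 -> matches Tools
  - product 7 (Monitor): category_id=1 -> matches Electronics
  - product 8 (Pen): category_id=NULL, no match -> kept with NULL
  - product 9 (Phone): category_id=4 -> matches Furniture
All 9 rows appear; 2 have NULL category.

SQL:
SELECT a.name, b.name AS category
FROM products a
LEFT JOIN categories b ON a.category_id = b.id

Result:
name     | category   
---------+------------
Stapler  | Furniture  
Charger  | NULL       
Desk     | Furniture  
Speaker  | Furniture  
Keyboard | Furniture  
Webcam   | Tools      
Monitor  | Electronics
Pen      | NULL       
Phone    | Furniture  


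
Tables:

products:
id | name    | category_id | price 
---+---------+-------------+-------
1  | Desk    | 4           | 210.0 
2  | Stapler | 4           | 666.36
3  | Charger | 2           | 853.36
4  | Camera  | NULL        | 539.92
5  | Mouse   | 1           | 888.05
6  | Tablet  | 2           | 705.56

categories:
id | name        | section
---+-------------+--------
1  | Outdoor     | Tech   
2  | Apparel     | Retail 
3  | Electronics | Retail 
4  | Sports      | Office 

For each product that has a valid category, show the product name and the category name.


INNER JOIN keeps only products rows whose category_id matches an id in categories. Walk through each product:
  - product 1 (Desk): category_id=4 -> matches Sports
  - product 2 (Stapler): category_id=4 -> matches Sports
  - product 3 (Charger): category_id=2 -> matches Apparel
  - product 4 (Camera): category_id=NULL, no match -> dropped
  - product 5 (Mouse): category_id=1 -> matches Outdoor
  - product 6 (Tablet): category_id=2 -> matches Apparel
So 1 of 6 rows is dropped.

SQL:
SELECT a.name, b.name AS category
FROM products a
INNER JOIN categories b ON a.category_id = b.id

Result:
name    | category
--------+---------
Desk    | Sports  
Stapler | Sports  
Charger | Apparel 
Mouse   | Outdoor 
Tablet  | Apparel 


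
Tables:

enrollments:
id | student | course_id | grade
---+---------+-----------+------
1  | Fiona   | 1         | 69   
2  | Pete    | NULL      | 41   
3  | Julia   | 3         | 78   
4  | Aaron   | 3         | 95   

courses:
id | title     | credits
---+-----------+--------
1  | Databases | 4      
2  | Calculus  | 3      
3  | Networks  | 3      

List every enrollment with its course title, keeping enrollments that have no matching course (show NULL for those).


LEFT JOIN keeps every row from enrollments (the left table); where course_id has no match in courses, the course columns become NULL. Walk through each enrollment:
  - enrollment 1 (Fiona): course_id=1 -> matches Databases
  - enrollment 2 (Pete): course_id=NULL, no match -> kept with NULL
  - enrollment 3 (Julia): course_id=3 -> matches Networks
  - enrollment 4 (Aaron): course_id=3 -> matches Networks
All 4 rows appear; 1 has NULL course.

SQL:
SELECT a.student, b.title AS course
FROM enrollments a
LEFT JOIN courses b ON a.course_id = b.id

Result:
student | course   
--------+----------
Fiona   | Databases
Pete    | NULL     
Julia   | Networks 
Aaron   | Networks 


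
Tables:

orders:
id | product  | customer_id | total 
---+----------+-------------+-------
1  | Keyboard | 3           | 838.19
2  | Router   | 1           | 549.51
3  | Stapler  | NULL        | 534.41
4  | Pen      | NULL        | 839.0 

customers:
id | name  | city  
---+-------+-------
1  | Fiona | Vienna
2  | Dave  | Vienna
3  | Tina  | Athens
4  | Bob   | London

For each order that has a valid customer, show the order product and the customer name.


INNER JOIN keeps only orders rows whose customer_id matches an id in customers. Walk through each order:
  - order 1 (Keyboard): customer_id=3 -> matches Tina
  - order 2 (Router): customer_id=1 -> matches Fiona
  - order 3 (Stapler): customer_id=NULL, no match -> dropped
  - order 4 (Pen): customer_id=NULL, no match -> dropped
So 2 of 4 rows are dropped.

SQL:
SELECT a.product, b.name AS customer
FROM orders a
INNER JOIN customers b ON a.customer_id = b.id

Result:
product  | customer
---------+---------
Keyboard | Tina    
Router   | Fiona   


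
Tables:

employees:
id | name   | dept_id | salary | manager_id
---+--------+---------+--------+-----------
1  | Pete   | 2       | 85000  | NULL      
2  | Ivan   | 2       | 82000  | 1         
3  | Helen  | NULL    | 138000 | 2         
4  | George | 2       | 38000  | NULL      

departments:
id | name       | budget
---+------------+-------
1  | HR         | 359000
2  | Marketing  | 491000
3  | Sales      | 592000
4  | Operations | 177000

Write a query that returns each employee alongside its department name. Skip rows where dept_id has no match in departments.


INNER JOIN keeps only employees rows whose dept_id matches an id in departments. Walk through each employee:
  - employee 1 (Pete): dept_id=2 -> matches Marketing
  - employee 2 (Ivan): dept_id=2 -> matches Marketing
  - employee 3 (Helen): dept_id=NULL, no match -> dropped
  - employee 4 (George): dept_id=2 -> matches Marketing
So 1 of 4 rows is dropped.

SQL:
SELECT a.name, b.name AS department
FROM employees a
INNER JOIN departments b ON a.dept_id = b.id

Result:
name   | department
-------+-----------
Pete   | Marketing 
Ivan   | Marketing 
George | Marketing 


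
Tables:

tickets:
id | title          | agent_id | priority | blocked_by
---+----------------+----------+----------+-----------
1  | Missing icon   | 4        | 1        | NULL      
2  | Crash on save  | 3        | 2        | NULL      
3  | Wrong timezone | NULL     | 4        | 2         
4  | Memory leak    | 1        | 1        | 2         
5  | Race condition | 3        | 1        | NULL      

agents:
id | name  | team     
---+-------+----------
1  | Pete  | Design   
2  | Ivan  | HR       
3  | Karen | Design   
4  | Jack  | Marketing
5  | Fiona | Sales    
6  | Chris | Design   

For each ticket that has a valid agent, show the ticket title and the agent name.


INNER JOIN keeps only tickets rows whose agent_id matches an id in agents. Walk through each ticket:
  - ticket 1 (Missing icon): agent_id=4 -> matches Jack
  - ticket 2 (Crash on save): agent_id=3 -> matches Karen
  - ticket 3 (Wrong timezone): agent_id=NULL, no match -> dropped
  - ticket 4 (Memory leak): agent_id=1 -> matches Pete
  - ticket 5 (Race condition): agent_id=3 -> matches Karen
So 1 of 5 rows is dropped.

SQL:
SELECT a.title, b.name AS agent
FROM tickets a
INNER JOIN agents b ON a.agent_id = b.id

Result:
title          | agent
---------------+------
Missing icon   | Jack 
Crash on save  | Karen
Memory leak    | Pete 
Race condition | Karen


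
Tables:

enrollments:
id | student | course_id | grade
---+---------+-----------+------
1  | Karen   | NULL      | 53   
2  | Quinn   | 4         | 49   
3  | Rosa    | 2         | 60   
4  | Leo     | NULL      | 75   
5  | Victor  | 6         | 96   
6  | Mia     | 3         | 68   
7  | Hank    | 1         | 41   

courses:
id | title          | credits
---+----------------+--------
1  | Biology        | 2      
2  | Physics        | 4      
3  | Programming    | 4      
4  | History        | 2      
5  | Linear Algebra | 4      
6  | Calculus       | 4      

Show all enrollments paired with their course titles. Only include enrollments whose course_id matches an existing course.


INNER JOIN keeps only enrollments rows whose course_id matches an id in courses. Walk through each enrollment:
  - enrollment 1 (Karen): course_id=NULL, no match -> dropped
  - enrollment 2 (Quinn): course_id=4 -> matches History
  - enrollment 3 (Rosa): course_id=2 -> matches Physics
  - enrollment 4 (Leo): course_id=NULL, no match -> dropped
  - enrollment 5 (Victor): course_id=6 -> matches Calculus
  - enrollment 6 (Mia): course_id=3 -> matches Programming
  - enrollment 7 (Hank): course_id=1 -> matches Biology
So 2 of 7 rows are dropped.

SQL:
SELECT a.student, b.title AS course
FROM enrollments a
INNER JOIN courses b ON a.course_id = b.id

Result:
student | course     
--------+------------
Quinn   | History    
Rosa    | Physics    
Victor  | Calculus   
Mia     | Programming
Hank    | Biology    


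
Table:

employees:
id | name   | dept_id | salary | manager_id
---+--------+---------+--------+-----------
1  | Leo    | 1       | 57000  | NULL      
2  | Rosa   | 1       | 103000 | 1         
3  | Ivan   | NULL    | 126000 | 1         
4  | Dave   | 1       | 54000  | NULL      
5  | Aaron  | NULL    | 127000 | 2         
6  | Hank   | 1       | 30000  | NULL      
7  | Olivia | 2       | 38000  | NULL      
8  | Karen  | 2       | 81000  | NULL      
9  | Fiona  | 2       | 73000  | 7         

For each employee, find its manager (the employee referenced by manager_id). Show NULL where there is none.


This is a self-join: employees is joined to a second copy of itself, matching each row's manager_id to another row's id. Use LEFT JOIN so rows with manager_id=NULL are kept.
  - employee 1 (Leo): manager_id=NULL -> NULL
  - employee 2 (Rosa): manager_id=1 -> Leo
  - employee 3 (Ivan): manager_id=1 -> Leo
  - employee 4 (Dave): manager_id=NULL -> NULL
  - employee 5 (Aaron): manager_id=2 -> Rosa
  - employee 6 (Hank): manager_id=NULL -> NULL
  - employee 7 (Olivia): manager_id=NULL -> NULL
  - employee 8 (Karen): manager_id=NULL -> NULL
  - employee 9 (Fiona): manager_id=7 -> Olivia

SQL:
SELECT a.name AS item, b.name AS manager
FROM employees a
LEFT JOIN employees b ON a.manager_id = b.id

Result:
item   | manager
-------+--------
Leo    | NULL   
Rosa   | Leo    
Ivan   | Leo    
Dave   | NULL   
Aaron  | Rosa   
Hank   | NULL   
Olivia | NULL   
Karen  | NULL   
Fiona  | Olivia 


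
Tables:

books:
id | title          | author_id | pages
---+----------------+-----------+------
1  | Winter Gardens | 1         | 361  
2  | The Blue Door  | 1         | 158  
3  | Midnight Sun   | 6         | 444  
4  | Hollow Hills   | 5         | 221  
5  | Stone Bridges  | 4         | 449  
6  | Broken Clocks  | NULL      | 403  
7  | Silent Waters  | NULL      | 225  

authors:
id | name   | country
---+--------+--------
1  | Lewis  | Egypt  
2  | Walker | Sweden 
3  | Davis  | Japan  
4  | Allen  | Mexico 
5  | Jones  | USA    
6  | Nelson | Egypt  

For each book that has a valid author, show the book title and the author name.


INNER JOIN keeps only books rows whose author_id matches an id in authors. Walk through each book:
  - book 1 (Winter Gardens): author_id=1 -> matches Lewis
  - book 2 (The Blue Door): author_id=1 -> matches Lewis
  - book 3 (Midnight Sun): author_id=6 -> matches Nelson
  - book 4 (Hollow Hills): author_id=5 -> matches Jones
  - book 5 (Stone Bridges): author_id=4 -> matches Allen
  - book 6 (Broken Clocks): author_id=NULL, no match -> dropped
  - book 7 (Silent Waters): author_id=NULL, no match -> dropped
So 2 of 7 rows are dropped.

SQL:
SELECT a.title, b.name AS author
FROM books a
INNER JOIN authors b ON a.author_id = b.id

Result:
title          | author
---------------+-------
Winter Gardens | Lewis 
The Blue Door  | Lewis 
Midnight Sun   | Nelson
Hollow Hills   | Jones 
Stone Bridges  | Allen 


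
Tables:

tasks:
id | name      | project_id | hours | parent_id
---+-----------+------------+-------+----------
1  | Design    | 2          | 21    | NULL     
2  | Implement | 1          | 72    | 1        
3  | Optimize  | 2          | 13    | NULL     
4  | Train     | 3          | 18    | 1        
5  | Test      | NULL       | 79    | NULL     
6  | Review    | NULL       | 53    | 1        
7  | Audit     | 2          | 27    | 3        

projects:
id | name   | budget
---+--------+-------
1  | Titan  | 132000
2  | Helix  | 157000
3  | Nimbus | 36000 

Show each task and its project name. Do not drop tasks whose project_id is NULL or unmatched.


LEFT JOIN keeps every row from tasks (the left table); where project_id has no match in projects, the project columns become NULL. Walk through each task:
  - task 1 (Design): project_id=2 -> matches Helix
  - task 2 (Implement): project_id=1 -> matches Titan
  - task 3 (Optimize): project_id=2 -> matches Helix
  - task 4 (Train): project_id=3 -> matches Nimbus
  - task 5 (Test): project_id=NULL, no match -> kept with NULL
  - task 6 (Review): project_id=NULL, no match -> kept with NULL
  - task 7 (Audit): project_id=2 -> matches Helix
All 7 rows appear; 2 have NULL project.

SQL:
SELECT a.name, b.name AS project
FROM tasks a
LEFT JOIN projects b ON a.project_id = b.id

Result:
name      | project
----------+--------
Design    | Helix  
Implement | Titan  
Optimize  | Helix  
Train     | Nimbus 
Test      | NULL   
Review    | NULL   
Audit     | Helix  


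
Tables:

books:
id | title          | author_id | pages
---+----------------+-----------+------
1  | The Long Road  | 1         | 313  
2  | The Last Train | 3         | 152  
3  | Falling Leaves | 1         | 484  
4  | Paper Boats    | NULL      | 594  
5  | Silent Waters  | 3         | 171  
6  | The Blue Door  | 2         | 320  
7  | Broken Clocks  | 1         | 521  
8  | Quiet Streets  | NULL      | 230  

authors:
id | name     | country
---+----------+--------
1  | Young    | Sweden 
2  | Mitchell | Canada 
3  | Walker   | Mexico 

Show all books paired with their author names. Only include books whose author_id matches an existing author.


INNER JOIN keeps only books rows whose author_id matches an id in authors. Walk through each book:
  - book 1 (The Long Road): author_id=1 -> matches Young
  - book 2 (The Last Train): author_id=3 -> matches Walker
  - book 3 (Falling Leaves): author_id=1 -> matches Young
  - book 4 (Paper Boats): author_id=NULL, no match -> dropped
  - book 5 (Silent Waters): author_id=3 -> matches Walker
  - book 6 (The Blue Door): author_id=2 -> matches Mitchell
  - book 7 (Broken Clocks): author_id=1 -> matches Young
  - book 8 (Quiet Streets): author_id=NULL, no match -> dropped
So 2 of 8 rows are dropped.

SQL:
SELECT a.title, b.name AS author
FROM books a
INNER JOIN authors b ON a.author_id = b.id

Result:
title          | author  
---------------+---------
The Long Road  | Young   
The Last Train | Walker  
Falling Leaves | Young   
Silent Waters  | Walker  
The Blue Door  | Mitchell
Broken Clocks  | Young   


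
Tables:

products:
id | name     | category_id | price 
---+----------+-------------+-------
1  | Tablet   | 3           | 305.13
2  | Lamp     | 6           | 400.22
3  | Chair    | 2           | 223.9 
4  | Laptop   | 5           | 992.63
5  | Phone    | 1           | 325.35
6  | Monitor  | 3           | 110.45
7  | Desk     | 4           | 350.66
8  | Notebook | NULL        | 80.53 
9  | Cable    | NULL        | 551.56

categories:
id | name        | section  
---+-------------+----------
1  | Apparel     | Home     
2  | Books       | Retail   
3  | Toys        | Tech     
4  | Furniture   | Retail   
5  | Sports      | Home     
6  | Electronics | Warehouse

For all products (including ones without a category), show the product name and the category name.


LEFT JOIN keeps every row from products (the left table); where category_id has no match in categories, the category columns become NULL. Walk through each product:
  - product 1 (Tablet): category_id=3 -> matches Toys
  - product 2 (Lamp): category_id=6 -> matches Electronics
  - product 3 (Chair): category_id=2 -> matches Books
  - product 4 (Laptop): category_id=5 -> matches Sports
  - product 5 (Phone): category_id=1 -> matches Apparel
  - product 6 (Monitor): category_id=3 -> matches Toys
  - product 7 (Desk): category_id=4 -> matches Furniture
  - product 8 (Notebook): category_id=NULL, no match -> kept with NULL
  - product 9 (Cable): category_id=NULL, no match -> kept with NULL
All 9 rows appear; 2 have NULL category.

SQL:
SELECT a.name, b.name AS category
FROM products a
LEFT JOIN categories b ON a.category_id = b.id

Result:
name     | category   
---------+------------
Tablet   | Toys       
Lamp     | Electronics
Chair    | Books      
Laptop   | Sports     
Phone    | Apparel    
Monitor  | Toys       
Desk     | Furniture  
Notebook | NULL       
Cable    | NULL       
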